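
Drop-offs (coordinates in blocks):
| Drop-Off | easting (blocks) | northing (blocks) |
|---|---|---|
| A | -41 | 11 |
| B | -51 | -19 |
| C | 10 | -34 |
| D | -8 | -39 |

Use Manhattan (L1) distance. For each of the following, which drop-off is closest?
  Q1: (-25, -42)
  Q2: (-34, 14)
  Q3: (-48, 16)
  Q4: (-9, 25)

Q1→D; Q2→A; Q3→A; Q4→A

Q1 at (-25, -42):
  A: 69 blocks
  B: 49 blocks
  C: 43 blocks
  D: 20 blocks
  → nearest: D (20 blocks)
Q2 at (-34, 14):
  A: 10 blocks
  B: 50 blocks
  C: 92 blocks
  D: 79 blocks
  → nearest: A (10 blocks)
Q3 at (-48, 16):
  A: 12 blocks
  B: 38 blocks
  C: 108 blocks
  D: 95 blocks
  → nearest: A (12 blocks)
Q4 at (-9, 25):
  A: 46 blocks
  B: 86 blocks
  C: 78 blocks
  D: 65 blocks
  → nearest: A (46 blocks)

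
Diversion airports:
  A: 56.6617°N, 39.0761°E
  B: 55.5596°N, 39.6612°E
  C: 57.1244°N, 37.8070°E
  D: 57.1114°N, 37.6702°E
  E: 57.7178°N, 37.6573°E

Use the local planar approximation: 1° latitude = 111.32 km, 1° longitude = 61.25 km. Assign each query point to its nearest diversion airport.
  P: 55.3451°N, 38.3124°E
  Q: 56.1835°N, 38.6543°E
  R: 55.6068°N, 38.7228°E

P at 55.3451°N, 38.3124°E:
  A: √((1.3166·111.32)² + (0.7637·61.25)²) = √(21480.980301 + 2188.052646) = 153.8474 km
  B: √((0.2145·111.32)² + (1.3488·61.25)²) = √(570.165570 + 6825.072996) = 85.9956 km
  C: √((1.7793·111.32)² + (-0.5054·61.25)²) = √(39232.388833 + 958.258458) = 200.4761 km
  D: √((1.7663·111.32)² + (-0.6422·61.25)²) = √(38661.200292 + 1547.222558) = 200.5204 km
  E: √((2.3727·111.32)² + (-0.6551·61.25)²) = √(69764.109624 + 1610.005594) = 267.1593 km
  → nearest: B (85.9956 km)
Q at 56.1835°N, 38.6543°E:
  A: √((0.4782·111.32)² + (0.4218·61.25)²) = √(2833.776137 + 667.460143) = 59.1712 km
  B: √((-0.6239·111.32)² + (1.0069·61.25)²) = √(4823.656424 + 3803.512674) = 92.8826 km
  C: √((0.9409·111.32)² + (-0.8473·61.25)²) = √(10970.674567 + 2693.311583) = 116.8931 km
  D: √((0.9279·111.32)² + (-0.9841·61.25)²) = √(10669.614903 + 3633.211245) = 119.5944 km
  E: √((1.5343·111.32)² + (-0.9970·61.25)²) = √(29172.051085 + 3729.086889) = 181.3867 km
  → nearest: A (59.1712 km)
R at 55.6068°N, 38.7228°E:
  A: √((1.0549·111.32)² + (0.3533·61.25)²) = √(13790.149677 + 468.273370) = 119.4086 km
  B: √((-0.0472·111.32)² + (0.9384·61.25)²) = √(27.607711 + 3303.605529) = 57.7167 km
  C: √((1.5176·111.32)² + (-0.9158·61.25)²) = √(28540.464109 + 3146.396603) = 178.0080 km
  D: √((1.5046·111.32)² + (-1.0526·61.25)²) = √(28053.594183 + 4156.606548) = 179.4720 km
  E: √((2.1110·111.32)² + (-1.0655·61.25)²) = √(55223.364412 + 4259.112329) = 243.8903 km
  → nearest: B (57.7167 km)

P→B; Q→A; R→B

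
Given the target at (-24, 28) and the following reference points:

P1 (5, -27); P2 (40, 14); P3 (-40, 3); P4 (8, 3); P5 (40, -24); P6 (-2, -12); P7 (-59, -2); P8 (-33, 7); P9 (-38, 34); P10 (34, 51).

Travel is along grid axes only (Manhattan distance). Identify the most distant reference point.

Distances from (-24, 28):
P1: |29| + |-55| = 29 + 55 = 84
P2: |64| + |-14| = 64 + 14 = 78
P3: |-16| + |-25| = 16 + 25 = 41
P4: |32| + |-25| = 32 + 25 = 57
P5: |64| + |-52| = 64 + 52 = 116
P6: |22| + |-40| = 22 + 40 = 62
P7: |-35| + |-30| = 35 + 30 = 65
P8: |-9| + |-21| = 9 + 21 = 30
P9: |-14| + |6| = 14 + 6 = 20
P10: |58| + |23| = 58 + 23 = 81
Maximum: P5 at 116.

P5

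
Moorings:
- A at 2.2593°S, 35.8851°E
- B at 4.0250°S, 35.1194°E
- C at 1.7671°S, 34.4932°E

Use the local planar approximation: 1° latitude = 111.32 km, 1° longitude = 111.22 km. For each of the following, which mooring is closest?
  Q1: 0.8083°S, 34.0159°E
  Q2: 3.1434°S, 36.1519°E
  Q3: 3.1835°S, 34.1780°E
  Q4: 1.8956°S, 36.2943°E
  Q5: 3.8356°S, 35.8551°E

Q1 at 0.8083°S, 34.0159°E:
  A: 263.2673 km
  B: 378.5319 km
  C: 119.2062 km
  → nearest: C (119.2062 km)
Q2 at 3.1434°S, 36.1519°E:
  A: 102.7941 km
  B: 151.0576 km
  C: 239.8047 km
  → nearest: A (102.7941 km)
Q3 at 3.1835°S, 34.1780°E:
  A: 215.9465 km
  B: 140.4912 km
  C: 161.5238 km
  → nearest: B (140.4912 km)
Q4 at 1.8956°S, 36.2943°E:
  A: 60.9137 km
  B: 270.6760 km
  C: 200.8284 km
  → nearest: A (60.9137 km)
Q5 at 3.8356°S, 35.8551°E:
  A: 175.5054 km
  B: 84.4973 km
  C: 275.6184 km
  → nearest: B (84.4973 km)

Q1→C; Q2→A; Q3→B; Q4→A; Q5→B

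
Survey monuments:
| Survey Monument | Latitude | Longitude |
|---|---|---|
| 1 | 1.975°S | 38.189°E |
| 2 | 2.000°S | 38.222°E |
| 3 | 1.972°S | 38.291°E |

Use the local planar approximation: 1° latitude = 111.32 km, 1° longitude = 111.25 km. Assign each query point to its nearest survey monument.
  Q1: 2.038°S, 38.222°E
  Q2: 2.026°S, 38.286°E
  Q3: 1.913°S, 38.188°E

Q1 at 2.038°S, 38.222°E:
  1: √((0.063·111.32)² + (-0.033·111.25)²) = √(49.18441 + 13.47808) = 7.916 km
  2: √((0.038·111.32)² + (0.000·111.25)²) = √(17.89425 + 0.00000) = 4.230 km
  3: √((0.066·111.32)² + (0.069·111.25)²) = √(53.98017 + 58.92481) = 10.626 km
  → nearest: 2 (4.230 km)
Q2 at 2.026°S, 38.286°E:
  1: √((0.051·111.32)² + (-0.097·111.25)²) = √(32.23196 + 116.45108) = 12.194 km
  2: √((0.026·111.32)² + (-0.064·111.25)²) = √(8.37709 + 50.69440) = 7.686 km
  3: √((0.054·111.32)² + (0.005·111.25)²) = √(36.13549 + 0.30941) = 6.037 km
  → nearest: 3 (6.037 km)
Q3 at 1.913°S, 38.188°E:
  1: √((-0.062·111.32)² + (0.001·111.25)²) = √(47.63540 + 0.01238) = 6.903 km
  2: √((-0.087·111.32)² + (0.034·111.25)²) = √(93.79613 + 14.30731) = 10.397 km
  3: √((-0.059·111.32)² + (0.103·111.25)²) = √(43.13705 + 131.30295) = 13.208 km
  → nearest: 1 (6.903 km)

Q1→2; Q2→3; Q3→1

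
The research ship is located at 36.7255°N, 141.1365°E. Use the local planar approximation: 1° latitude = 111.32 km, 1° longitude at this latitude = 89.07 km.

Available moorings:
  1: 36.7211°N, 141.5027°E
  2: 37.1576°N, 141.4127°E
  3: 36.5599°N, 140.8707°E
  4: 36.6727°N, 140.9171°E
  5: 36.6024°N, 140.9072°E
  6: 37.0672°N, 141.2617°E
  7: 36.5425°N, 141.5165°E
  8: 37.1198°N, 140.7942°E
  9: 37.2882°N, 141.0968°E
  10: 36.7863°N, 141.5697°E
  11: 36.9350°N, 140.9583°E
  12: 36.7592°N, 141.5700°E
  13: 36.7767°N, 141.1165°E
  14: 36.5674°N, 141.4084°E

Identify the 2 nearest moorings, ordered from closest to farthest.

13, 4

Distances from 36.7255°N, 141.1365°E:
1: 32.6211 km
2: 54.0274 km
3: 30.0055 km
4: 20.4067 km
5: 24.5950 km
6: 39.6390 km
7: 39.5043 km
8: 53.4434 km
9: 62.7395 km
10: 39.1742 km
11: 28.2103 km
12: 38.7937 km
13: 5.9715 km
14: 29.9377 km
Sorted: 13 (5.9715 km) < 4 (20.4067 km) < 5 (24.5950 km) < 11 (28.2103 km) < …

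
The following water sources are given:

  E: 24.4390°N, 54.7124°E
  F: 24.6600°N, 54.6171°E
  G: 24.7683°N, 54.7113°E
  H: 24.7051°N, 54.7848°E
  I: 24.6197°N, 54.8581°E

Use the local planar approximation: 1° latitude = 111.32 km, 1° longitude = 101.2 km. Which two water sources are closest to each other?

Pairwise distances:
E–F: √((0.2210·111.32)² + (-0.0953·101.2)²) = √(605.244627 + 93.013680) = 26.4246 km
E–G: √((0.3293·111.32)² + (-0.0011·101.2)²) = √(1343.785210 + 0.012392) = 36.6578 km
E–H: √((0.2661·111.32)² + (0.0724·101.2)²) = √(877.477814 + 53.683171) = 30.5149 km
E–I: √((0.1807·111.32)² + (0.1457·101.2)²) = √(404.634306 + 217.410307) = 24.9408 km
F–G: √((0.1083·111.32)² + (0.0942·101.2)²) = √(145.346075 + 90.878852) = 15.3696 km
F–H: √((0.0451·111.32)² + (0.1677·101.2)²) = √(25.205742 + 288.022987) = 17.6983 km
F–I: √((-0.0403·111.32)² + (0.2410·101.2)²) = √(20.125955 + 594.833077) = 24.7984 km
G–H: √((-0.0632·111.32)² + (0.0735·101.2)²) = √(49.497191 + 55.326819) = 10.2384 km
G–I: √((-0.1486·111.32)² + (0.1468·101.2)²) = √(273.642793 + 220.705490) = 22.2339 km
H–I: √((-0.0854·111.32)² + (0.0733·101.2)²) = √(90.377877 + 55.026131) = 12.0584 km
Closest pair: G–H at 10.2384 km.

G and H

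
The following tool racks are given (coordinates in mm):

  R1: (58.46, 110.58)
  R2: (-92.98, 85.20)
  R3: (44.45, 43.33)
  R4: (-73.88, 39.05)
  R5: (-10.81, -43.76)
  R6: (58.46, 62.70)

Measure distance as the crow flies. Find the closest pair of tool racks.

Pairwise distances:
R1–R2: √((-151.44)² + (-25.38)²) = √(22934.0736 + 644.1444) = 153.55 mm
R1–R3: √((-14.01)² + (-67.25)²) = √(196.2801 + 4522.5625) = 68.69 mm
R1–R4: √((-132.34)² + (-71.53)²) = √(17513.8756 + 5116.5409) = 150.43 mm
R1–R5: √((-69.27)² + (-154.34)²) = √(4798.3329 + 23820.8356) = 169.17 mm
R1–R6: √((0.00)² + (-47.88)²) = √(0.0000 + 2292.4944) = 47.88 mm
R2–R3: √((137.43)² + (-41.87)²) = √(18887.0049 + 1753.0969) = 143.67 mm
R2–R4: √((19.10)² + (-46.15)²) = √(364.8100 + 2129.8225) = 49.95 mm
R2–R5: √((82.17)² + (-128.96)²) = √(6751.9089 + 16630.6816) = 152.91 mm
R2–R6: √((151.44)² + (-22.50)²) = √(22934.0736 + 506.2500) = 153.10 mm
R3–R4: √((-118.33)² + (-4.28)²) = √(14001.9889 + 18.3184) = 118.41 mm
R3–R5: √((-55.26)² + (-87.09)²) = √(3053.6676 + 7584.6681) = 103.14 mm
R3–R6: √((14.01)² + (19.37)²) = √(196.2801 + 375.1969) = 23.91 mm
R4–R5: √((63.07)² + (-82.81)²) = √(3977.8249 + 6857.4961) = 104.09 mm
R4–R6: √((132.34)² + (23.65)²) = √(17513.8756 + 559.3225) = 134.44 mm
R5–R6: √((69.27)² + (106.46)²) = √(4798.3329 + 11333.7316) = 127.01 mm
Closest pair: R3–R6 at 23.91 mm.

R3 and R6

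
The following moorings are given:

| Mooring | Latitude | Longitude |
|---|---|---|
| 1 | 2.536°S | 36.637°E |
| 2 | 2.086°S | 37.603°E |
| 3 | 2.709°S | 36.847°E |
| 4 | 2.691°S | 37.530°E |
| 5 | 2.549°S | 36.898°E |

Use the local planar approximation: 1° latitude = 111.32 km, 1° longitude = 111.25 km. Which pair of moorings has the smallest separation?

Pairwise distances:
1–2: 118.569 km
1–3: 30.277 km
1–4: 100.834 km
1–5: 29.072 km
2–3: 109.011 km
2–4: 67.836 km
2–5: 93.851 km
3–4: 76.010 km
3–5: 18.693 km
4–5: 72.065 km
Closest pair: 3–5 at 18.693 km.

3 and 5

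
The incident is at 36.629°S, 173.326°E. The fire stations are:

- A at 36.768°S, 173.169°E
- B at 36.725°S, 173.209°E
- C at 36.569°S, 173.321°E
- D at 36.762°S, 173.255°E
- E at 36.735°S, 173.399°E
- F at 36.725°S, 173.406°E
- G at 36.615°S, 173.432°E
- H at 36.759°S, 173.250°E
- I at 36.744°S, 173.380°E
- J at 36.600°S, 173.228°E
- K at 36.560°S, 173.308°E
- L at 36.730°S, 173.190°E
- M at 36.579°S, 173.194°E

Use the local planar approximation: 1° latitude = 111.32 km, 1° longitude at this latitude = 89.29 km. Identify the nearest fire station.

C

Distances from 36.629°S, 173.326°E:
A: 20.879 km
B: 14.945 km
C: 6.694 km
D: 16.106 km
E: 13.481 km
F: 12.854 km
G: 9.592 km
H: 15.984 km
I: 13.680 km
J: 9.327 km
K: 7.847 km
L: 16.549 km
M: 13.034 km
Minimum: C at 6.694 km.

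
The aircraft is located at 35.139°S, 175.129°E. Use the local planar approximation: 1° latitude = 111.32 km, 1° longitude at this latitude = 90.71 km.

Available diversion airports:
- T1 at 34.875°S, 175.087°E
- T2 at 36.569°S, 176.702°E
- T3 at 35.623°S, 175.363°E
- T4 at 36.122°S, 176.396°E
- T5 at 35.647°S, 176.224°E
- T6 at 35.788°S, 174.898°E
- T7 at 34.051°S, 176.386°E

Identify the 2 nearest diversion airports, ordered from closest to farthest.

Distances from 35.139°S, 175.129°E:
T1: 29.634 km
T2: 213.776 km
T3: 57.909 km
T4: 158.692 km
T5: 114.297 km
T6: 75.224 km
T7: 166.344 km
Sorted: T1 (29.634 km) < T3 (57.909 km) < T6 (75.224 km) < T5 (114.297 km) < …

T1, T3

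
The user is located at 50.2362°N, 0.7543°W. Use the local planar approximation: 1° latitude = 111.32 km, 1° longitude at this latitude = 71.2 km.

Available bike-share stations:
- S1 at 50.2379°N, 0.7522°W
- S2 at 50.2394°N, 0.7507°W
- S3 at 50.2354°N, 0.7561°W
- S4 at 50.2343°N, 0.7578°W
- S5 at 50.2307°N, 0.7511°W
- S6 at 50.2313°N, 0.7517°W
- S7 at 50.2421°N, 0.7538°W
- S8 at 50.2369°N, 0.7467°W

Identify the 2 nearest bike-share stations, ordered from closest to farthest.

S3, S1

Distances from 50.2362°N, 0.7543°W:
S1: √((0.0017·111.32)² + (0.0021·71.2)²) = √(0.035813 + 0.022356) = 0.2412 km
S2: √((0.0032·111.32)² + (0.0036·71.2)²) = √(0.126896 + 0.065700) = 0.4389 km
S3: √((-0.0008·111.32)² + (-0.0018·71.2)²) = √(0.007931 + 0.016425) = 0.1561 km
S4: √((-0.0019·111.32)² + (-0.0035·71.2)²) = √(0.044736 + 0.062101) = 0.3269 km
S5: √((-0.0055·111.32)² + (0.0032·71.2)²) = √(0.374862 + 0.051911) = 0.6533 km
S6: √((-0.0049·111.32)² + (0.0026·71.2)²) = √(0.297535 + 0.034269) = 0.5760 km
S7: √((0.0059·111.32)² + (0.0005·71.2)²) = √(0.431370 + 0.001267) = 0.6578 km
S8: √((0.0007·111.32)² + (0.0076·71.2)²) = √(0.006072 + 0.292811) = 0.5467 km
Sorted: S3 (0.1561 km) < S1 (0.2412 km) < S4 (0.3269 km) < S2 (0.4389 km) < …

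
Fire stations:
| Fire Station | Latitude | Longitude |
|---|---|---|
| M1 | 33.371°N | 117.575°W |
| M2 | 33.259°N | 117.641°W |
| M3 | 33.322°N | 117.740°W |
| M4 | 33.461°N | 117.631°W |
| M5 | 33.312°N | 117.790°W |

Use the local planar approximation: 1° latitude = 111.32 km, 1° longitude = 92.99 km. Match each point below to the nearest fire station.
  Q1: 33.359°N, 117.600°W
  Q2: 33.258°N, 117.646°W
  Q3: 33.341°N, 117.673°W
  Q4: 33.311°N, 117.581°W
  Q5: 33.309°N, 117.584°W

Q1 at 33.359°N, 117.600°W:
  M1: √((0.012·111.32)² + (0.025·92.99)²) = √(1.78447 + 5.40446) = 2.681 km
  M2: √((-0.100·111.32)² + (-0.041·92.99)²) = √(123.92142 + 14.53584) = 11.767 km
  M3: √((-0.037·111.32)² + (-0.140·92.99)²) = √(16.96484 + 169.48395) = 13.655 km
  M4: √((0.102·111.32)² + (-0.031·92.99)²) = √(128.92785 + 8.30990) = 11.715 km
  M5: √((-0.047·111.32)² + (-0.190·92.99)²) = √(27.37424 + 312.16176) = 18.427 km
  → nearest: M1 (2.681 km)
Q2 at 33.258°N, 117.646°W:
  M1: √((0.113·111.32)² + (0.071·92.99)²) = √(158.23527 + 43.59023) = 14.207 km
  M2: √((0.001·111.32)² + (0.005·92.99)²) = √(0.01239 + 0.21618) = 0.478 km
  M3: √((0.064·111.32)² + (-0.094·92.99)²) = √(50.75822 + 76.40613) = 11.277 km
  M4: √((0.203·111.32)² + (0.015·92.99)²) = √(510.66780 + 1.94561) = 22.641 km
  M5: √((0.054·111.32)² + (-0.144·92.99)²) = √(36.13549 + 179.30710) = 14.678 km
  → nearest: M2 (0.478 km)
Q3 at 33.341°N, 117.673°W:
  M1: √((0.030·111.32)² + (0.098·92.99)²) = √(11.15293 + 83.04713) = 9.706 km
  M2: √((-0.082·111.32)² + (0.032·92.99)²) = √(83.32477 + 8.85467) = 9.601 km
  M3: √((-0.019·111.32)² + (-0.067·92.99)²) = √(4.47356 + 38.81701) = 6.580 km
  M4: √((0.120·111.32)² + (0.042·92.99)²) = √(178.44685 + 15.25356) = 13.918 km
  M5: √((-0.029·111.32)² + (-0.117·92.99)²) = √(10.42179 + 118.37070) = 11.349 km
  → nearest: M3 (6.580 km)
Q4 at 33.311°N, 117.581°W:
  M1: √((0.060·111.32)² + (0.006·92.99)²) = √(44.61171 + 0.31130) = 6.702 km
  M2: √((-0.052·111.32)² + (-0.060·92.99)²) = √(33.50835 + 31.12970) = 8.040 km
  M3: √((0.011·111.32)² + (-0.159·92.99)²) = √(1.49945 + 218.60835) = 14.836 km
  M4: √((0.150·111.32)² + (-0.050·92.99)²) = √(278.82320 + 21.61785) = 17.333 km
  M5: √((0.001·111.32)² + (-0.209·92.99)²) = √(0.01239 + 377.71573) = 19.435 km
  → nearest: M1 (6.702 km)
Q5 at 33.309°N, 117.584°W:
  M1: √((0.062·111.32)² + (0.009·92.99)²) = √(47.63540 + 0.70042) = 6.952 km
  M2: √((-0.050·111.32)² + (-0.057·92.99)²) = √(30.98036 + 28.09456) = 7.686 km
  M3: √((0.013·111.32)² + (-0.156·92.99)²) = √(2.09427 + 210.43680) = 14.578 km
  M4: √((0.152·111.32)² + (-0.047·92.99)²) = √(286.30806 + 19.10153) = 17.476 km
  M5: √((0.003·111.32)² + (-0.206·92.99)²) = √(0.11153 + 366.95004) = 19.159 km
  → nearest: M1 (6.952 km)

Q1→M1; Q2→M2; Q3→M3; Q4→M1; Q5→M1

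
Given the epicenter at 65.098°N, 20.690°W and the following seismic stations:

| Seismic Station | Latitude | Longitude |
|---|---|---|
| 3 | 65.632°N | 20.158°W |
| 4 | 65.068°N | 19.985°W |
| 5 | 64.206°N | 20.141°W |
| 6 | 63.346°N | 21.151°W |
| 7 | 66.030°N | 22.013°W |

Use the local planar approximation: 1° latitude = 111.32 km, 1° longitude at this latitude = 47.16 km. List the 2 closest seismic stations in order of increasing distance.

Distances from 65.098°N, 20.690°W:
3: √((0.534·111.32)² + (0.532·47.16)²) = √(3533.69376 + 629.46394) = 64.523 km
4: √((-0.030·111.32)² + (0.705·47.16)²) = √(11.15293 + 1105.41620) = 33.415 km
5: √((-0.892·111.32)² + (0.549·47.16)²) = √(9859.98159 + 670.33560) = 102.617 km
6: √((-1.752·111.32)² + (-0.461·47.16)²) = √(38037.73067 + 472.66065) = 196.241 km
7: √((0.932·111.32)² + (-1.323·47.16)²) = √(10764.11230 + 3892.84652) = 121.066 km
Sorted: 4 (33.415 km) < 3 (64.523 km) < 5 (102.617 km) < 7 (121.066 km) < …

4, 3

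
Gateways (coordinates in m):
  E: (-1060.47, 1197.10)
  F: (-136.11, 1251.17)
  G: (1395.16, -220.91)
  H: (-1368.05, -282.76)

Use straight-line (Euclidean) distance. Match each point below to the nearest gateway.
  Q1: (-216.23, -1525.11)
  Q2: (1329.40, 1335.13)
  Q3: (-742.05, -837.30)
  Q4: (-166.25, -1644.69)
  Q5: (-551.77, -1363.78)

Q1 at (-216.23, -1525.11):
  E: √((-844.24)² + (2722.21)²) = √(712741.1776 + 7410427.2841) = 2850.12 m
  F: √((80.12)² + (2776.28)²) = √(6419.2144 + 7707730.6384) = 2777.44 m
  G: √((1611.39)² + (1304.20)²) = √(2596577.7321 + 1700937.6400) = 2073.04 m
  H: √((-1151.82)² + (1242.35)²) = √(1326689.3124 + 1543433.5225) = 1694.14 m
  → nearest: H (1694.14 m)
Q2 at (1329.40, 1335.13):
  E: √((-2389.87)² + (-138.03)²) = √(5711478.6169 + 19052.2809) = 2393.85 m
  F: √((-1465.51)² + (-83.96)²) = √(2147719.5601 + 7049.2816) = 1467.91 m
  G: √((65.76)² + (-1556.04)²) = √(4324.3776 + 2421260.4816) = 1557.43 m
  H: √((-2697.45)² + (-1617.89)²) = √(7276236.5025 + 2617568.0521) = 3145.44 m
  → nearest: F (1467.91 m)
Q3 at (-742.05, -837.30):
  E: √((-318.42)² + (2034.40)²) = √(101391.2964 + 4138783.3600) = 2059.17 m
  F: √((605.94)² + (2088.47)²) = √(367163.2836 + 4361706.9409) = 2174.60 m
  G: √((2137.21)² + (616.39)²) = √(4567666.5841 + 379936.6321) = 2224.32 m
  H: √((-626.00)² + (554.54)²) = √(391876.0000 + 307514.6116) = 836.30 m
  → nearest: H (836.30 m)
Q4 at (-166.25, -1644.69):
  E: √((-894.22)² + (2841.79)²) = √(799629.4084 + 8075770.4041) = 2979.16 m
  F: √((30.14)² + (2895.86)²) = √(908.4196 + 8386005.1396) = 2896.02 m
  G: √((1561.41)² + (1423.78)²) = √(2438001.1881 + 2027149.4884) = 2113.09 m
  H: √((-1201.80)² + (1361.93)²) = √(1444323.2400 + 1854853.3249) = 1816.36 m
  → nearest: H (1816.36 m)
Q5 at (-551.77, -1363.78):
  E: √((-508.70)² + (2560.88)²) = √(258775.6900 + 6558106.3744) = 2610.92 m
  F: √((415.66)² + (2614.95)²) = √(172773.2356 + 6837963.5025) = 2647.78 m
  G: √((1946.93)² + (1142.87)²) = √(3790536.4249 + 1306151.8369) = 2257.58 m
  H: √((-816.28)² + (1081.02)²) = √(666313.0384 + 1168604.2404) = 1354.59 m
  → nearest: H (1354.59 m)

Q1→H; Q2→F; Q3→H; Q4→H; Q5→H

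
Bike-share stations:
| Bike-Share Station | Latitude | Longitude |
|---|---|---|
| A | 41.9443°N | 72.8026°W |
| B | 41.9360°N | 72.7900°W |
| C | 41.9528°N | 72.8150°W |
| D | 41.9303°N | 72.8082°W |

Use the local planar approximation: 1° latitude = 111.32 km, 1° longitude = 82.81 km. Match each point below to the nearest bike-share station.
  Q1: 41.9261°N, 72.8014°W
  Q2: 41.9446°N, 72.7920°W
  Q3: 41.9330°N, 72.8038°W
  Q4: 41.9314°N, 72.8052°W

Q1→D; Q2→A; Q3→D; Q4→D

Q1 at 41.9261°N, 72.8014°W:
  A: 2.0285 km
  B: 1.4511 km
  C: 3.1785 km
  D: 0.7319 km
  → nearest: D (0.7319 km)
Q2 at 41.9446°N, 72.7920°W:
  A: 0.8784 km
  B: 0.9716 km
  C: 2.1121 km
  D: 2.0818 km
  → nearest: A (0.8784 km)
Q3 at 41.9330°N, 72.8038°W:
  A: 1.2618 km
  B: 1.1906 km
  C: 2.3913 km
  D: 0.4723 km
  → nearest: D (0.4723 km)
Q4 at 41.9314°N, 72.8052°W:
  A: 1.4521 km
  B: 1.3589 km
  C: 2.5167 km
  D: 0.2770 km
  → nearest: D (0.2770 km)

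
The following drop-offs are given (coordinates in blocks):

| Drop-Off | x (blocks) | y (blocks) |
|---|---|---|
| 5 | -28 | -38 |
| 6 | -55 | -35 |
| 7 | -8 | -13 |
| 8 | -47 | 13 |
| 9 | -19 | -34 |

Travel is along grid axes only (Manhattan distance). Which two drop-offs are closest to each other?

5 and 9

Pairwise distances:
5–9: 13 blocks
5–6: 30 blocks
7–9: 32 blocks
6–9: 37 blocks
5–7: 45 blocks
6–8: 56 blocks
7–8: 65 blocks
6–7: 69 blocks
5–8: 70 blocks
8–9: 75 blocks
Closest pair: 5–9 at 13 blocks.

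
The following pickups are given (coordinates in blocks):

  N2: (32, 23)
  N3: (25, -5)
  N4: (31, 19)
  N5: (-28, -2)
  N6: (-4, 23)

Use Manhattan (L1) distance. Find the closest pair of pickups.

Pairwise distances:
N2–N4: 5 blocks
N3–N4: 30 blocks
N2–N3: 35 blocks
N2–N6: 36 blocks
N4–N6: 39 blocks
N5–N6: 49 blocks
N3–N5: 56 blocks
N3–N6: 57 blocks
N4–N5: 80 blocks
N2–N5: 85 blocks
Closest pair: N2–N4 at 5 blocks.

N2 and N4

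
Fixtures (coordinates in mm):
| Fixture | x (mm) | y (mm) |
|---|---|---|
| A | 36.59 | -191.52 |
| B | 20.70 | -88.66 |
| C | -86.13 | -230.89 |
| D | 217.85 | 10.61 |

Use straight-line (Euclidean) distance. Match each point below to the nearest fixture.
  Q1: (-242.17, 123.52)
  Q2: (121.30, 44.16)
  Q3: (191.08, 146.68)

Q1 at (-242.17, 123.52):
  A: √((278.76)² + (-315.04)²) = √(77707.1376 + 99250.2016) = 420.66 mm
  B: √((262.87)² + (-212.18)²) = √(69100.6369 + 45020.3524) = 337.82 mm
  C: √((156.04)² + (-354.41)²) = √(24348.4816 + 125606.4481) = 387.24 mm
  D: √((460.02)² + (-112.91)²) = √(211618.4004 + 12748.6681) = 473.67 mm
  → nearest: B (337.82 mm)
Q2 at (121.30, 44.16):
  A: √((-84.71)² + (-235.68)²) = √(7175.7841 + 55545.0624) = 250.44 mm
  B: √((-100.60)² + (-132.82)²) = √(10120.3600 + 17641.1524) = 166.62 mm
  C: √((-207.43)² + (-275.05)²) = √(43027.2049 + 75652.5025) = 344.50 mm
  D: √((96.55)² + (-33.55)²) = √(9321.9025 + 1125.6025) = 102.21 mm
  → nearest: D (102.21 mm)
Q3 at (191.08, 146.68):
  A: √((-154.49)² + (-338.20)²) = √(23867.1601 + 114379.2400) = 371.82 mm
  B: √((-170.38)² + (-235.34)²) = √(29029.3444 + 55384.9156) = 290.54 mm
  C: √((-277.21)² + (-377.57)²) = √(76845.3841 + 142559.1049) = 468.41 mm
  D: √((26.77)² + (-136.07)²) = √(716.6329 + 18515.0449) = 138.68 mm
  → nearest: D (138.68 mm)

Q1→B; Q2→D; Q3→D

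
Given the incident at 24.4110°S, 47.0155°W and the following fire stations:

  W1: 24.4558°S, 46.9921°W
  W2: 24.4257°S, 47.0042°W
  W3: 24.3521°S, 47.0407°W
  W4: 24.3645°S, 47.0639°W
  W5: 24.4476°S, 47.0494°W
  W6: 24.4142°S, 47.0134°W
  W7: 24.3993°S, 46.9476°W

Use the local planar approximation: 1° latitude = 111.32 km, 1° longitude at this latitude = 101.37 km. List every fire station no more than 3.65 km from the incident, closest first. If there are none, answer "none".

Distances from 24.4110°S, 47.0155°W:
W1: 5.5225 km
W2: 1.9975 km
W3: 7.0368 km
W4: 7.1321 km
W5: 5.3300 km
W6: 0.4150 km
W7: 7.0052 km
Threshold 3.65 km: W6 (0.4150 km), W2 (1.9975 km) are within range.

W6, W2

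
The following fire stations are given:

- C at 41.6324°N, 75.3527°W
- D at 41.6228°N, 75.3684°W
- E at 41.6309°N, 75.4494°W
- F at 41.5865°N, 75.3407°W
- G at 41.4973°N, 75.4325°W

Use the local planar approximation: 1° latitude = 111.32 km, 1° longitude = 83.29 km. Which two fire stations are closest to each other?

C and D

Pairwise distances:
C–D: 1.6888 km
C–E: 8.0559 km
C–F: 5.2064 km
C–G: 16.4426 km
D–E: 6.8065 km
D–F: 4.6532 km
D–G: 14.9560 km
E–F: 10.3149 km
E–G: 14.9388 km
F–G: 12.5324 km
Closest pair: C–D at 1.6888 km.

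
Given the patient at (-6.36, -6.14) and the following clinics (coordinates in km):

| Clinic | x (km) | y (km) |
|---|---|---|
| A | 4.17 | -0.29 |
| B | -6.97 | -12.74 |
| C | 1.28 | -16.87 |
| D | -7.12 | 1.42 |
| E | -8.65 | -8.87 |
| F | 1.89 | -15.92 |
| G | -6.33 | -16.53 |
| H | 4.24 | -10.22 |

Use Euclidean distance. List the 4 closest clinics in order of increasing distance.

Distances from (-6.36, -6.14):
A: √((10.53)² + (5.85)²) = √(110.8809 + 34.2225) = 12.05 km
B: √((-0.61)² + (-6.60)²) = √(0.3721 + 43.5600) = 6.63 km
C: √((7.64)² + (-10.73)²) = √(58.3696 + 115.1329) = 13.17 km
D: √((-0.76)² + (7.56)²) = √(0.5776 + 57.1536) = 7.60 km
E: √((-2.29)² + (-2.73)²) = √(5.2441 + 7.4529) = 3.56 km
F: √((8.25)² + (-9.78)²) = √(68.0625 + 95.6484) = 12.79 km
G: √((0.03)² + (-10.39)²) = √(0.0009 + 107.9521) = 10.39 km
H: √((10.60)² + (-4.08)²) = √(112.3600 + 16.6464) = 11.36 km
Sorted: E (3.56 km) < B (6.63 km) < D (7.60 km) < G (10.39 km) < H (11.36 km) < A (12.05 km) < …

E, B, D, G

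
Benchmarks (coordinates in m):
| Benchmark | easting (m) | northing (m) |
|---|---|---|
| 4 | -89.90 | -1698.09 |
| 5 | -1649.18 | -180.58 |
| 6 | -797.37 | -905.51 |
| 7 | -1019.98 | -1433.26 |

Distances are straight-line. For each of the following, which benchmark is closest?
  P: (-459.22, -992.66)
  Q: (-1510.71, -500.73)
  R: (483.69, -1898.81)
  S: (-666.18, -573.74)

P at (-459.22, -992.66):
  4: 796.26 m
  5: 1440.65 m
  6: 349.20 m
  7: 713.15 m
  → nearest: 6 (349.20 m)
Q at (-1510.71, -500.73):
  4: 1858.06 m
  5: 348.81 m
  6: 820.18 m
  7: 1053.77 m
  → nearest: 5 (348.81 m)
R at (483.69, -1898.81):
  4: 607.70 m
  5: 2738.88 m
  6: 1621.04 m
  7: 1574.09 m
  → nearest: 4 (607.70 m)
S at (-666.18, -573.74):
  4: 1263.43 m
  5: 1058.71 m
  6: 356.77 m
  7: 929.49 m
  → nearest: 6 (356.77 m)

P→6; Q→5; R→4; S→6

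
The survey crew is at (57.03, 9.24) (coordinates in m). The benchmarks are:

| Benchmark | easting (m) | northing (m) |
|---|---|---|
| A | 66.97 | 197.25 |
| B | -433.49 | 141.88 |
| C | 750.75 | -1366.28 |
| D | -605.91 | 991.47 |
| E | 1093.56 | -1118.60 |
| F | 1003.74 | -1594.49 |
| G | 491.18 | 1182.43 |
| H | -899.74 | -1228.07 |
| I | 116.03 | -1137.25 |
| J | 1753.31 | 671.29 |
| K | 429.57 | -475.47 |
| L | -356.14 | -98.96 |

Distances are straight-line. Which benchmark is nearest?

A

Distances from (57.03, 9.24):
A: √((9.94)² + (188.01)²) = √(98.8036 + 35347.7601) = 188.27 m
B: √((-490.52)² + (132.64)²) = √(240609.8704 + 17593.3696) = 508.14 m
C: √((693.72)² + (-1375.52)²) = √(481247.4384 + 1892055.2704) = 1540.55 m
D: √((-662.94)² + (982.23)²) = √(439489.4436 + 964775.7729) = 1185.02 m
E: √((1036.53)² + (-1127.84)²) = √(1074394.4409 + 1272023.0656) = 1531.80 m
F: √((946.71)² + (-1603.73)²) = √(896259.8241 + 2571949.9129) = 1862.31 m
G: √((434.15)² + (1173.19)²) = √(188486.2225 + 1376374.7761) = 1250.94 m
H: √((-956.77)² + (-1237.31)²) = √(915408.8329 + 1530936.0361) = 1564.08 m
I: √((59.00)² + (-1146.49)²) = √(3481.0000 + 1314439.3201) = 1148.01 m
J: √((1696.28)² + (662.05)²) = √(2877365.8384 + 438310.2025) = 1820.90 m
K: √((372.54)² + (-484.71)²) = √(138786.0516 + 234943.7841) = 611.33 m
L: √((-413.17)² + (-108.20)²) = √(170709.4489 + 11707.2400) = 427.10 m
Minimum: A at 188.27 m.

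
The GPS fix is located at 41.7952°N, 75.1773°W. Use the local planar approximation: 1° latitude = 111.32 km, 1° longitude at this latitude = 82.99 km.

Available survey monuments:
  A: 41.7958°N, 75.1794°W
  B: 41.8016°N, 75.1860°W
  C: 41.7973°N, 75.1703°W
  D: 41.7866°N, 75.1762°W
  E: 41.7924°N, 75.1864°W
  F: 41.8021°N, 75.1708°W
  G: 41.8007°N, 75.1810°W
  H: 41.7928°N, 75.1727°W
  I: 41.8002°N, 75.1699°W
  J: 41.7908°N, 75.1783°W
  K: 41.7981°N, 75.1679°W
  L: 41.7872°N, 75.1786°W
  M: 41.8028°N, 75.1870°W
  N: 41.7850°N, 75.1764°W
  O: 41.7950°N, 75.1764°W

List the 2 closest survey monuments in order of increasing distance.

Distances from 41.7952°N, 75.1773°W:
A: 0.1866 km
B: 1.0143 km
C: 0.6262 km
D: 0.9617 km
E: 0.8170 km
F: 0.9386 km
G: 0.6849 km
H: 0.4660 km
I: 0.8288 km
J: 0.4968 km
K: 0.8443 km
L: 0.8971 km
M: 1.1678 km
N: 1.1379 km
O: 0.0779 km
Sorted: O (0.0779 km) < A (0.1866 km) < H (0.4660 km) < J (0.4968 km) < …

O, A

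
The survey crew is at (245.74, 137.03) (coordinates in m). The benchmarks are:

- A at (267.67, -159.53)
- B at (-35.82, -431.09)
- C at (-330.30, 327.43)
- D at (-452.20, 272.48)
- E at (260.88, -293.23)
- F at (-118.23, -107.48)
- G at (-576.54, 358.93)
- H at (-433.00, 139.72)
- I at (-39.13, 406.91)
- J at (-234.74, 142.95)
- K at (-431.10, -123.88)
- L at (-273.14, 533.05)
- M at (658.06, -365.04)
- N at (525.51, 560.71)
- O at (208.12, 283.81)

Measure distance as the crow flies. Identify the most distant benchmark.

Distances from (245.74, 137.03):
A: 297.37 m
B: 634.06 m
C: 606.69 m
D: 710.96 m
E: 430.53 m
F: 438.47 m
G: 851.69 m
H: 678.75 m
I: 392.41 m
J: 480.52 m
K: 725.39 m
L: 652.74 m
M: 649.68 m
N: 507.72 m
O: 151.52 m
Maximum: G at 851.69 m.

G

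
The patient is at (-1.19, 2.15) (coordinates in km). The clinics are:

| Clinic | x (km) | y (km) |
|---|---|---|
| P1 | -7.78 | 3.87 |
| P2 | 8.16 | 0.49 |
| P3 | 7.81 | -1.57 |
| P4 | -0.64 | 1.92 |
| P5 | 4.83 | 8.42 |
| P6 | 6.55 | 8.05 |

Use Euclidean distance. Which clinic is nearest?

P4

Distances from (-1.19, 2.15):
P1: √((-6.59)² + (1.72)²) = √(43.4281 + 2.9584) = 6.81 km
P2: √((9.35)² + (-1.66)²) = √(87.4225 + 2.7556) = 9.50 km
P3: √((9.00)² + (-3.72)²) = √(81.0000 + 13.8384) = 9.74 km
P4: √((0.55)² + (-0.23)²) = √(0.3025 + 0.0529) = 0.60 km
P5: √((6.02)² + (6.27)²) = √(36.2404 + 39.3129) = 8.69 km
P6: √((7.74)² + (5.90)²) = √(59.9076 + 34.8100) = 9.73 km
Minimum: P4 at 0.60 km.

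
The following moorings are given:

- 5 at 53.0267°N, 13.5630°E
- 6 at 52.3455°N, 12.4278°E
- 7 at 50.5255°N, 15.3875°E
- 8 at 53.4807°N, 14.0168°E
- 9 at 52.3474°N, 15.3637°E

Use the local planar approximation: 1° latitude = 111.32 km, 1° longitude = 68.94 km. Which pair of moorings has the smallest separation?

Pairwise distances:
5–6: √((-0.6812·111.32)² + (-1.1352·68.94)²) = √(5750.368467 + 6124.735286) = 108.9729 km
5–7: √((-2.5012·111.32)² + (1.8245·68.94)²) = √(77525.260699 + 15820.867508) = 305.5260 km
5–8: √((0.4540·111.32)² + (0.4538·68.94)²) = √(2554.218823 + 978.749473) = 59.4388 km
5–9: √((-0.6793·111.32)² + (1.8007·68.94)²) = √(5718.335398 + 15410.803656) = 145.3587 km
6–7: √((-1.8200·111.32)² + (2.9597·68.94)²) = √(41047.732486 + 41633.022684) = 287.5426 km
6–8: √((1.1352·111.32)² + (1.5890·68.94)²) = √(15969.494172 + 12000.251625) = 167.2416 km
6–9: √((0.0019·111.32)² + (2.9359·68.94)²) = √(0.044736 + 40966.142942) = 202.4011 km
7–8: √((2.9552·111.32)² + (-1.3707·68.94)²) = √(108223.145248 + 8929.504978) = 342.2757 km
7–9: √((1.8219·111.32)² + (-0.0238·68.94)²) = √(41133.481278 + 2.692133) = 202.8205 km
8–9: √((-1.1333·111.32)² + (1.3469·68.94)²) = √(15916.082179 + 8622.104138) = 156.6467 km
Closest pair: 5–8 at 59.4388 km.

5 and 8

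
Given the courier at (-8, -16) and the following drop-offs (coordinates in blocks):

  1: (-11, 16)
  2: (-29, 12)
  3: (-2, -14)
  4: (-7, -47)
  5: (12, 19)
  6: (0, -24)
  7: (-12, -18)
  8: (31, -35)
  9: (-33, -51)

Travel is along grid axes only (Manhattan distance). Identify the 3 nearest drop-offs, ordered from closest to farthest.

Distances from (-8, -16):
1: |-3| + |32| = 3 + 32 = 35 blocks
2: |-21| + |28| = 21 + 28 = 49 blocks
3: |6| + |2| = 6 + 2 = 8 blocks
4: |1| + |-31| = 1 + 31 = 32 blocks
5: |20| + |35| = 20 + 35 = 55 blocks
6: |8| + |-8| = 8 + 8 = 16 blocks
7: |-4| + |-2| = 4 + 2 = 6 blocks
8: |39| + |-19| = 39 + 19 = 58 blocks
9: |-25| + |-35| = 25 + 35 = 60 blocks
Sorted: 7 (6 blocks) < 3 (8 blocks) < 6 (16 blocks) < 4 (32 blocks) < 1 (35 blocks) < …

7, 3, 6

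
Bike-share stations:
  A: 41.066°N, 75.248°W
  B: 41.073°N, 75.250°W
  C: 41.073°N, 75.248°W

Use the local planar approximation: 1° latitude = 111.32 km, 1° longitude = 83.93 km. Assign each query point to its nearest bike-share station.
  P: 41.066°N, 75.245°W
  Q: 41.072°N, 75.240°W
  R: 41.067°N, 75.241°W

P at 41.066°N, 75.245°W:
  A: √((0.000·111.32)² + (-0.003·83.93)²) = √(0.00000 + 0.06340) = 0.252 km
  B: √((0.007·111.32)² + (-0.005·83.93)²) = √(0.60721 + 0.17611) = 0.885 km
  C: √((0.007·111.32)² + (-0.003·83.93)²) = √(0.60721 + 0.06340) = 0.819 km
  → nearest: A (0.252 km)
Q at 41.072°N, 75.240°W:
  A: √((-0.006·111.32)² + (-0.008·83.93)²) = √(0.44612 + 0.45083) = 0.947 km
  B: √((0.001·111.32)² + (-0.010·83.93)²) = √(0.01239 + 0.70442) = 0.847 km
  C: √((0.001·111.32)² + (-0.008·83.93)²) = √(0.01239 + 0.45083) = 0.681 km
  → nearest: C (0.681 km)
R at 41.067°N, 75.241°W:
  A: √((-0.001·111.32)² + (-0.007·83.93)²) = √(0.01239 + 0.34517) = 0.598 km
  B: √((0.006·111.32)² + (-0.009·83.93)²) = √(0.44612 + 0.57058) = 1.008 km
  C: √((0.006·111.32)² + (-0.007·83.93)²) = √(0.44612 + 0.34517) = 0.890 km
  → nearest: A (0.598 km)

P→A; Q→C; R→A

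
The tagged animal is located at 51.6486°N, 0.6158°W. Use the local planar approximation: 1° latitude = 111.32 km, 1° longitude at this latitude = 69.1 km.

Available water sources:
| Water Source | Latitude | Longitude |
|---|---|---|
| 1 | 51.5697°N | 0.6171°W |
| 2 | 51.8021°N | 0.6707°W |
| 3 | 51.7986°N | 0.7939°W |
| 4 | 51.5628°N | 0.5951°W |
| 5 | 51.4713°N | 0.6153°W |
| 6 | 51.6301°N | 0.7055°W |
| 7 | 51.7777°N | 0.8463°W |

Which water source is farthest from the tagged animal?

7

Distances from 51.6486°N, 0.6158°W:
1: 8.7836 km
2: 17.5037 km
3: 20.7432 km
4: 9.6578 km
5: 19.7371 km
6: 6.5314 km
7: 21.4528 km
Maximum: 7 at 21.4528 km.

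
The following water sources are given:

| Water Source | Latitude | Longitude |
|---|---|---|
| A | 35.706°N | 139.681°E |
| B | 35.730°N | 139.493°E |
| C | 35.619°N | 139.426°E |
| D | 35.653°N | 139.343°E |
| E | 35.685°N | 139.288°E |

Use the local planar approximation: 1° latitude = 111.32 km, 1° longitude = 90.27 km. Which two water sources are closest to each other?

D and E

Pairwise distances:
D–E: 6.111 km
C–D: 8.394 km
B–C: 13.757 km
C–E: 14.462 km
B–D: 16.026 km
A–B: 17.180 km
B–E: 19.171 km
A–C: 24.973 km
A–D: 31.076 km
A–E: 35.553 km
Closest pair: D–E at 6.111 km.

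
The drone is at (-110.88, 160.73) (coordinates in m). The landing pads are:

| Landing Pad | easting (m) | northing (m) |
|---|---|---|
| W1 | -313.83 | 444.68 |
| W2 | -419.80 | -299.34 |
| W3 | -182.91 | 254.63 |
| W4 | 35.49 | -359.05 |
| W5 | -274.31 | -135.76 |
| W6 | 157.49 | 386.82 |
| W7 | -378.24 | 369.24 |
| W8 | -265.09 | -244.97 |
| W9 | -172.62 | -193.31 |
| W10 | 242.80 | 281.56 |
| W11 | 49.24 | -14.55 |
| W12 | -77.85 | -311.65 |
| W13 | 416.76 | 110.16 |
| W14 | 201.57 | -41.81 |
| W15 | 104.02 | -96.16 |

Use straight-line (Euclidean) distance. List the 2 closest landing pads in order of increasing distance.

Distances from (-110.88, 160.73):
W1: √((-202.95)² + (283.95)²) = √(41188.7025 + 80627.6025) = 349.02 m
W2: √((-308.92)² + (-460.07)²) = √(95431.5664 + 211664.4049) = 554.16 m
W3: √((-72.03)² + (93.90)²) = √(5188.3209 + 8817.2100) = 118.34 m
W4: √((146.37)² + (-519.78)²) = √(21424.1769 + 270171.2484) = 540.00 m
W5: √((-163.43)² + (-296.49)²) = √(26709.3649 + 87906.3201) = 338.55 m
W6: √((268.37)² + (226.09)²) = √(72022.4569 + 51116.6881) = 350.91 m
W7: √((-267.36)² + (208.51)²) = √(71481.3696 + 43476.4201) = 339.05 m
W8: √((-154.21)² + (-405.70)²) = √(23780.7241 + 164592.4900) = 434.02 m
W9: √((-61.74)² + (-354.04)²) = √(3811.8276 + 125344.3216) = 359.38 m
W10: √((353.68)² + (120.83)²) = √(125089.5424 + 14599.8889) = 373.75 m
W11: √((160.12)² + (-175.28)²) = √(25638.4144 + 30723.0784) = 237.41 m
W12: √((33.03)² + (-472.38)²) = √(1090.9809 + 223142.8644) = 473.53 m
W13: √((527.64)² + (-50.57)²) = √(278403.9696 + 2557.3249) = 530.06 m
W14: √((312.45)² + (-202.54)²) = √(97625.0025 + 41022.4516) = 372.35 m
W15: √((214.90)² + (-256.89)²) = √(46182.0100 + 65992.4721) = 334.92 m
Sorted: W3 (118.34 m) < W11 (237.41 m) < W15 (334.92 m) < W5 (338.55 m) < …

W3, W11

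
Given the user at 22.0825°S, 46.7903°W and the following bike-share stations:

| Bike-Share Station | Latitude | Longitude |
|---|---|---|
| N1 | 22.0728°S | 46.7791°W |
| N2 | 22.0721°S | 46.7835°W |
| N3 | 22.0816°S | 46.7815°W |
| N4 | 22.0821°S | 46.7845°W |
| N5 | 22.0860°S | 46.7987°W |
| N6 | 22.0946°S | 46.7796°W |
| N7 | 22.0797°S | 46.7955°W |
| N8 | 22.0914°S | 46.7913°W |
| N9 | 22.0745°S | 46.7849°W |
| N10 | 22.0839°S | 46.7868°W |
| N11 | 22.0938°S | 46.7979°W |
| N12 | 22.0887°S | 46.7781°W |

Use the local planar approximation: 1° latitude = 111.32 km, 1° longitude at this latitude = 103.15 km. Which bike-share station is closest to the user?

N10

Distances from 22.0825°S, 46.7903°W:
N1: 1.5813 km
N2: 1.3536 km
N3: 0.9132 km
N4: 0.5999 km
N5: 0.9500 km
N6: 1.7414 km
N7: 0.6204 km
N8: 0.9961 km
N9: 1.0504 km
N10: 0.3932 km
N11: 1.4822 km
N12: 1.4353 km
Minimum: N10 at 0.3932 km.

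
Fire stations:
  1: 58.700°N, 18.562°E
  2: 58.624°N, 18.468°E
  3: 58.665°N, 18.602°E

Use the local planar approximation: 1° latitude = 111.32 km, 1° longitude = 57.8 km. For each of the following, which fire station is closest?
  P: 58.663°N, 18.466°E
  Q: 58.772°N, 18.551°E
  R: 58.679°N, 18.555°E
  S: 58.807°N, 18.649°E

P→2; Q→1; R→1; S→1

P at 58.663°N, 18.466°E:
  1: √((0.037·111.32)² + (0.096·57.8)²) = √(16.96484 + 30.78918) = 6.910 km
  2: √((-0.039·111.32)² + (0.002·57.8)²) = √(18.84845 + 0.01336) = 4.343 km
  3: √((0.002·111.32)² + (0.136·57.8)²) = √(0.04957 + 61.79218) = 7.864 km
  → nearest: 2 (4.343 km)
Q at 58.772°N, 18.551°E:
  1: √((-0.072·111.32)² + (0.011·57.8)²) = √(64.24087 + 0.40424) = 8.040 km
  2: √((-0.148·111.32)² + (-0.083·57.8)²) = √(271.43749 + 23.01505) = 17.160 km
  3: √((-0.107·111.32)² + (0.051·57.8)²) = √(141.87764 + 8.68952) = 12.271 km
  → nearest: 1 (8.040 km)
R at 58.679°N, 18.555°E:
  1: √((0.021·111.32)² + (0.007·57.8)²) = √(5.46493 + 0.16370) = 2.372 km
  2: √((-0.055·111.32)² + (-0.087·57.8)²) = √(37.48623 + 25.28682) = 7.923 km
  3: √((-0.014·111.32)² + (0.047·57.8)²) = √(2.42886 + 7.37992) = 3.132 km
  → nearest: 1 (2.372 km)
S at 58.807°N, 18.649°E:
  1: √((-0.107·111.32)² + (-0.087·57.8)²) = √(141.87764 + 25.28682) = 12.929 km
  2: √((-0.183·111.32)² + (-0.181·57.8)²) = √(415.00046 + 109.44926) = 22.901 km
  3: √((-0.142·111.32)² + (-0.047·57.8)²) = √(249.87516 + 7.37992) = 16.039 km
  → nearest: 1 (12.929 km)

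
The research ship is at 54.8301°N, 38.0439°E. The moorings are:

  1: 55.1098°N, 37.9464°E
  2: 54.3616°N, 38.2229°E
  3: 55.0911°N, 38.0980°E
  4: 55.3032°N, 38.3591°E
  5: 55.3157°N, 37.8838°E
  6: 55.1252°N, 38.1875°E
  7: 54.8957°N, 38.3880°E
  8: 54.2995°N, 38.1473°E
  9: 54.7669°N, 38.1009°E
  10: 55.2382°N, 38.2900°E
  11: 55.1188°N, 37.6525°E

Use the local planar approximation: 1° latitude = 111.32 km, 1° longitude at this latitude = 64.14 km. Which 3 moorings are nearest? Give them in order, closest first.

Distances from 54.8301°N, 38.0439°E:
1: √((0.2797·111.32)² + (-0.0975·64.14)²) = √(969.463200 + 39.108138) = 31.7580 km
2: √((-0.4685·111.32)² + (0.1790·64.14)²) = √(2719.979218 + 131.814739) = 53.4022 km
3: √((0.2610·111.32)² + (0.0541·64.14)²) = √(844.165132 + 12.040720) = 29.2610 km
4: √((0.4731·111.32)² + (0.3152·64.14)²) = √(2773.654048 + 408.724178) = 56.4126 km
5: √((0.4856·111.32)² + (-0.1601·64.14)²) = √(2922.158384 + 105.448541) = 55.0237 km
6: √((0.2951·111.32)² + (0.1436·64.14)²) = √(1079.157453 + 84.833384) = 34.1173 km
7: √((0.0656·111.32)² + (0.3441·64.14)²) = √(53.327850 + 487.110237) = 23.2473 km
8: √((-0.5306·111.32)² + (0.1034·64.14)²) = √(3488.838664 + 43.984432) = 59.4376 km
9: √((-0.0632·111.32)² + (0.0570·64.14)²) = √(49.497191 + 13.366190) = 7.9286 km
10: √((0.4081·111.32)² + (0.2461·64.14)²) = √(2063.856915 + 249.161616) = 48.0939 km
11: √((0.2887·111.32)² + (-0.3914·64.14)²) = √(1032.856443 + 630.230699) = 40.7810 km
Sorted: 9 (7.9286 km) < 7 (23.2473 km) < 3 (29.2610 km) < 1 (31.7580 km) < 6 (34.1173 km) < …

9, 7, 3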